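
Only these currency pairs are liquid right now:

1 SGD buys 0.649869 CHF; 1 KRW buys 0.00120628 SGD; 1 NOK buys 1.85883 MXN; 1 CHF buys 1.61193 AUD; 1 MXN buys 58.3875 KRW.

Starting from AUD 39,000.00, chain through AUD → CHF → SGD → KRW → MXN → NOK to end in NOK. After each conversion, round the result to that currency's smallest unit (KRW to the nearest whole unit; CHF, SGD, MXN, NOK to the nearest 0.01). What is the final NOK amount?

AUD 39,000.00 ÷ 1.61193 = CHF 24,194.60
CHF 24,194.60 ÷ 0.649869 = SGD 37,229.96
SGD 37,229.96 ÷ 0.00120628 = KRW 30,863,448
KRW 30,863,448 ÷ 58.3875 = MXN 528,596.84
MXN 528,596.84 ÷ 1.85883 = NOK 284,370.73

NOK 284,370.73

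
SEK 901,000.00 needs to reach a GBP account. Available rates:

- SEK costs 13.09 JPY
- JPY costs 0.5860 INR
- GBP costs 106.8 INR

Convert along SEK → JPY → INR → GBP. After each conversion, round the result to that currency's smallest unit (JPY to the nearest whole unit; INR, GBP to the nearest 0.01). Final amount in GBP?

GBP 64,712.89

SEK 901,000.00 × 13.09 = JPY 11,794,090
JPY 11,794,090 × 0.5860 = INR 6,911,336.74
INR 6,911,336.74 ÷ 106.8 = GBP 64,712.89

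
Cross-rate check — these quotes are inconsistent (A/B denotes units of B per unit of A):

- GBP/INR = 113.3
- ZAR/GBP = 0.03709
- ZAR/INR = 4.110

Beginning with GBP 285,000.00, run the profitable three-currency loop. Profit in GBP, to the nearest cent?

Profit: GBP 6,400.16

Profitable loop is GBP → INR → ZAR → GBP:
GBP 285,000.00 × 113.3 = INR 32,290,500.00
INR 32,290,500.00 ÷ 4.110 = ZAR 7,856,569.34
ZAR 7,856,569.34 × 0.03709 = GBP 291,400.16
Profit = GBP 291,400.16 − GBP 285,000.00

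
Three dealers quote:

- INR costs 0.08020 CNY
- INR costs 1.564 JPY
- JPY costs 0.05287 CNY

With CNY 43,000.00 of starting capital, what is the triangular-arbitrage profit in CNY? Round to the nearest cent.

Profit: CNY 1,334.33

Profitable loop is CNY → INR → JPY → CNY:
CNY 43,000.00 ÷ 0.08020 = INR 536,159.60
INR 536,159.60 × 1.564 = JPY 838,554
JPY 838,554 × 0.05287 = CNY 44,334.33
Profit = CNY 44,334.33 − CNY 43,000.00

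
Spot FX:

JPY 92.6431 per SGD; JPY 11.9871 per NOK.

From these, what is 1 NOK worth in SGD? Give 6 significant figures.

1 NOK × 11.9871 = 11.9871 JPY
11.9871 JPY ÷ 92.6431 = 0.12939 SGD

NOK/SGD = 0.129390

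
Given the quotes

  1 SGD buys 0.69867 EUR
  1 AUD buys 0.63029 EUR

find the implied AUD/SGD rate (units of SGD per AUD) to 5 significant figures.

AUD/SGD = 0.90213

1 AUD × 0.63029 = 0.63029 EUR
0.63029 EUR ÷ 0.69867 = 0.902128 SGD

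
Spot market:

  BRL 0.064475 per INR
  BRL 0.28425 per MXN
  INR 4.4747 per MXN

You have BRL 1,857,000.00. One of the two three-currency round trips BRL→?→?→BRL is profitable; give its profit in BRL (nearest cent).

Profit: BRL 27,806.21

Profitable loop is BRL → MXN → INR → BRL:
BRL 1,857,000.00 ÷ 0.28425 = MXN 6,532,981.53
MXN 6,532,981.53 × 4.4747 = INR 29,233,132.45
INR 29,233,132.45 × 0.064475 = BRL 1,884,806.21
Profit = BRL 1,884,806.21 − BRL 1,857,000.00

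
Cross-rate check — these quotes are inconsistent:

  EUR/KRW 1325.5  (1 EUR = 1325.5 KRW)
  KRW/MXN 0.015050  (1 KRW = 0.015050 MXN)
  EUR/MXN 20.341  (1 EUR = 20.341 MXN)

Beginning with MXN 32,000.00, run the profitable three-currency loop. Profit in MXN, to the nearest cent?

Profit: MXN 629.17

Profitable loop is MXN → KRW → EUR → MXN:
MXN 32,000.00 ÷ 0.015050 = KRW 2,126,246
KRW 2,126,246 ÷ 1325.5 = EUR 1,604.11
EUR 1,604.11 × 20.341 = MXN 32,629.17
Profit = MXN 32,629.17 − MXN 32,000.00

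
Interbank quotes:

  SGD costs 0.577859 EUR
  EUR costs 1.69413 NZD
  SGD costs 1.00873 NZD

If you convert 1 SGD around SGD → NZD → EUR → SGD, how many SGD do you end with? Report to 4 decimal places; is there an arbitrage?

Around SGD → NZD → EUR → SGD: 1 × 1.00873 ÷ 1.69413 ÷ 0.577859 = 1.030401
Product > 1; profitable direction is SGD → NZD → EUR → SGD.

1.0304 (arbitrage exists)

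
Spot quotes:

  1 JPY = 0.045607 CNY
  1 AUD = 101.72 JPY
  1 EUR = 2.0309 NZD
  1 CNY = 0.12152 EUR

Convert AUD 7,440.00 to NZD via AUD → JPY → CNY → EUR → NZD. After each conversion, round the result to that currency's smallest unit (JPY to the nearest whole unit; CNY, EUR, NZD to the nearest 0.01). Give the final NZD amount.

AUD 7,440.00 × 101.72 = JPY 756,797
JPY 756,797 × 0.045607 = CNY 34,515.24
CNY 34,515.24 × 0.12152 = EUR 4,194.29
EUR 4,194.29 × 2.0309 = NZD 8,518.18

NZD 8,518.18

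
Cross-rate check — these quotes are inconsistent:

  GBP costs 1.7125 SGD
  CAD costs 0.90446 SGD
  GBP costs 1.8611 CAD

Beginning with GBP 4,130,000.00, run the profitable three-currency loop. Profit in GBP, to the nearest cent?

Profitable loop is GBP → SGD → CAD → GBP:
GBP 4,130,000.00 × 1.7125 = SGD 7,072,625.00
SGD 7,072,625.00 ÷ 0.90446 = CAD 7,819,721.16
CAD 7,819,721.16 ÷ 1.8611 = GBP 4,201,666.30
Profit = GBP 4,201,666.30 − GBP 4,130,000.00

Profit: GBP 71,666.30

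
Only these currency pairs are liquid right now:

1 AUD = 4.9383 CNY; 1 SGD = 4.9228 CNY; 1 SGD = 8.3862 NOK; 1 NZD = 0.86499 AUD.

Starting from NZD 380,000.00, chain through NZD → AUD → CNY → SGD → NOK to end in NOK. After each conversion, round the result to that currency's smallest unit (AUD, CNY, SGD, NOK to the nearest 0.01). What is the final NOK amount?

NZD 380,000.00 × 0.86499 = AUD 328,696.20
AUD 328,696.20 × 4.9383 = CNY 1,623,200.44
CNY 1,623,200.44 ÷ 4.9228 = SGD 329,731.14
SGD 329,731.14 × 8.3862 = NOK 2,765,191.29

NOK 2,765,191.29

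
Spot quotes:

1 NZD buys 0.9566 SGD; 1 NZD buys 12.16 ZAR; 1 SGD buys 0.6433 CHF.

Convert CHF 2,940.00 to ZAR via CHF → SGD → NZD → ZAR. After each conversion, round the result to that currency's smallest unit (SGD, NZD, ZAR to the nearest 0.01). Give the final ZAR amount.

CHF 2,940.00 ÷ 0.6433 = SGD 4,570.18
SGD 4,570.18 ÷ 0.9566 = NZD 4,777.52
NZD 4,777.52 × 12.16 = ZAR 58,094.64

ZAR 58,094.64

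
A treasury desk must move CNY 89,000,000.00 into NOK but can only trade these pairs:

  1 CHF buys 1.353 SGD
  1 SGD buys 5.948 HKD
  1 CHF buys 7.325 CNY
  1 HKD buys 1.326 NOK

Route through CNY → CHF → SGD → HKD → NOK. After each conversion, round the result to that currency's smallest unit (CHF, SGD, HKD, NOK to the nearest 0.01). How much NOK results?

NOK 129,656,608.76

CNY 89,000,000.00 ÷ 7.325 = CHF 12,150,170.65
CHF 12,150,170.65 × 1.353 = SGD 16,439,180.89
SGD 16,439,180.89 × 5.948 = HKD 97,780,247.93
HKD 97,780,247.93 × 1.326 = NOK 129,656,608.76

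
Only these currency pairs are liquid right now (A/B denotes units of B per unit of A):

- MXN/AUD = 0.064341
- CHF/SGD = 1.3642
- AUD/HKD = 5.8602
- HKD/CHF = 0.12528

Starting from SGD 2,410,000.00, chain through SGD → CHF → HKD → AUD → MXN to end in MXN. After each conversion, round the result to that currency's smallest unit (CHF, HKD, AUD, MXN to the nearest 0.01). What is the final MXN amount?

SGD 2,410,000.00 ÷ 1.3642 = CHF 1,766,603.14
CHF 1,766,603.14 ÷ 0.12528 = HKD 14,101,238.35
HKD 14,101,238.35 ÷ 5.8602 = AUD 2,406,272.54
AUD 2,406,272.54 ÷ 0.064341 = MXN 37,398,743.26

MXN 37,398,743.26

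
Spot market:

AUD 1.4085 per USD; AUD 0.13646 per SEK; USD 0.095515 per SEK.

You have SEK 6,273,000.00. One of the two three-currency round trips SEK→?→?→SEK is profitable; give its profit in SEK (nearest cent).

Profit: SEK 89,857.88

Profitable loop is SEK → AUD → USD → SEK:
SEK 6,273,000.00 × 0.13646 = AUD 856,013.58
AUD 856,013.58 ÷ 1.4085 = USD 607,748.37
USD 607,748.37 ÷ 0.095515 = SEK 6,362,857.88
Profit = SEK 6,362,857.88 − SEK 6,273,000.00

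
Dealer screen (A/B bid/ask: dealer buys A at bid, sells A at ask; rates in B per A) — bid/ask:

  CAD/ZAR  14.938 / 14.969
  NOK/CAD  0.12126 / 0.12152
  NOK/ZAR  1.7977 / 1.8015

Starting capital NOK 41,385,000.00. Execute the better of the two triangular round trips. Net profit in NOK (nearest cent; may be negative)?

Net profit: NOK 227,011.71

Best loop NOK → CAD → ZAR → NOK:
NOK 41,385,000.00 × 0.12126 (sell NOK at bid) = CAD 5,018,345.10
CAD 5,018,345.10 × 14.938 (sell CAD at bid) = ZAR 74,964,039.10
ZAR 74,964,039.10 ÷ 1.8015 (buy NOK at ask) = NOK 41,612,011.71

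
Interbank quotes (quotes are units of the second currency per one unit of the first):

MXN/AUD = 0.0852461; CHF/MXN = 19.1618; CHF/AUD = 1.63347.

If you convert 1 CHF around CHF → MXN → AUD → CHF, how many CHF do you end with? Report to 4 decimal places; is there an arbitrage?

1.0000 (no arbitrage)

Around CHF → MXN → AUD → CHF: 1 × 19.1618 × 0.0852461 ÷ 1.63347 = 0.999999
Product ≈ 1 (deviation 0.000%, within rounding noise).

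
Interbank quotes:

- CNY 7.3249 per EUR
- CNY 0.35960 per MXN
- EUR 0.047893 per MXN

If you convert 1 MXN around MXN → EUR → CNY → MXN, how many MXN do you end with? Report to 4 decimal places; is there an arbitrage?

0.9756 (arbitrage exists)

Around MXN → EUR → CNY → MXN: 1 × 0.047893 × 7.3249 ÷ 0.35960 = 0.975560
Product < 1; profitable direction is MXN → CNY → EUR → MXN.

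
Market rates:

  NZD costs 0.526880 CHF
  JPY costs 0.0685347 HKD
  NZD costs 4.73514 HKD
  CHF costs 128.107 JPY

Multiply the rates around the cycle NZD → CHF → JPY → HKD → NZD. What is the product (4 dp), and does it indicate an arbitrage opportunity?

0.9769 (arbitrage exists)

Around NZD → CHF → JPY → HKD → NZD: 1 × 0.526880 × 128.107 × 0.0685347 ÷ 4.73514 = 0.976927
Product < 1; profitable direction is NZD → HKD → JPY → CHF → NZD.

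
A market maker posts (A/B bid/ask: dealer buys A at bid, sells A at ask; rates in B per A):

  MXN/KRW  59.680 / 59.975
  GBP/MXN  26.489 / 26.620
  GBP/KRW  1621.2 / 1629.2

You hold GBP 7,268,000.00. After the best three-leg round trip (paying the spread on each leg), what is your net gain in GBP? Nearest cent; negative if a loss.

Net profit: GBP 112,286.24

Best loop GBP → KRW → MXN → GBP:
GBP 7,268,000.00 × 1621.2 (sell GBP at bid) = KRW 11,782,881,600
KRW 11,782,881,600 ÷ 59.975 (buy MXN at ask) = MXN 196,463,219.67
MXN 196,463,219.67 ÷ 26.620 (buy GBP at ask) = GBP 7,380,286.24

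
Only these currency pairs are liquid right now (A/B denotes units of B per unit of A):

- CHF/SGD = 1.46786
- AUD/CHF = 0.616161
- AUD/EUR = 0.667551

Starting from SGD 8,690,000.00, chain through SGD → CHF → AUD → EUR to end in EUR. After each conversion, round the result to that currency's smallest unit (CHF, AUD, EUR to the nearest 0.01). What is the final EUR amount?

SGD 8,690,000.00 ÷ 1.46786 = CHF 5,920,183.12
CHF 5,920,183.12 ÷ 0.616161 = AUD 9,608,175.66
AUD 9,608,175.66 × 0.667551 = EUR 6,413,947.27

EUR 6,413,947.27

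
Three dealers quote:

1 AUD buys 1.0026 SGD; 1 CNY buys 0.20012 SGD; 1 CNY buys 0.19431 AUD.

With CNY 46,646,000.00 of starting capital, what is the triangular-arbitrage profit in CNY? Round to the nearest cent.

Profitable loop is CNY → SGD → AUD → CNY:
CNY 46,646,000.00 × 0.20012 = SGD 9,334,797.52
SGD 9,334,797.52 ÷ 1.0026 = AUD 9,310,589.99
AUD 9,310,589.99 ÷ 0.19431 = CNY 47,916,164.82
Profit = CNY 47,916,164.82 − CNY 46,646,000.00

Profit: CNY 1,270,164.82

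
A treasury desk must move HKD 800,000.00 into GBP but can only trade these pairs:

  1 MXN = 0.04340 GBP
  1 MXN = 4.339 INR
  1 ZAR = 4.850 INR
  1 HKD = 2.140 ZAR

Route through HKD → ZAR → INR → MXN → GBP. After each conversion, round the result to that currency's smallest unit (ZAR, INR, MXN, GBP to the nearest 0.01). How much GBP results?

HKD 800,000.00 × 2.140 = ZAR 1,712,000.00
ZAR 1,712,000.00 × 4.850 = INR 8,303,200.00
INR 8,303,200.00 ÷ 4.339 = MXN 1,913,620.65
MXN 1,913,620.65 × 0.04340 = GBP 83,051.14

GBP 83,051.14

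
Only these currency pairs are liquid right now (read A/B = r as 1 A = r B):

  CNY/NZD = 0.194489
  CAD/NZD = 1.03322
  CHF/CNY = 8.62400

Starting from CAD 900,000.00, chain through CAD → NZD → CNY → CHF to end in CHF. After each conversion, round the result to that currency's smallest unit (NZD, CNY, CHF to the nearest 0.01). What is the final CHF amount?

CHF 554,410.60

CAD 900,000.00 × 1.03322 = NZD 929,898.00
NZD 929,898.00 ÷ 0.194489 = CNY 4,781,236.99
CNY 4,781,236.99 ÷ 8.62400 = CHF 554,410.60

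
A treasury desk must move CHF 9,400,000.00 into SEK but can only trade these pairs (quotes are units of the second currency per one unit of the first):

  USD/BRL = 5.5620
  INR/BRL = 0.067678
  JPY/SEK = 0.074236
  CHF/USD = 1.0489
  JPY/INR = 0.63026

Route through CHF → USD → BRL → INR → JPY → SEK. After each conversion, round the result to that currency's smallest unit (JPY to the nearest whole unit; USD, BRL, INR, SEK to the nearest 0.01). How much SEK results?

CHF 9,400,000.00 × 1.0489 = USD 9,859,660.00
USD 9,859,660.00 × 5.5620 = BRL 54,839,428.92
BRL 54,839,428.92 ÷ 0.067678 = INR 810,299,195.01
INR 810,299,195.01 ÷ 0.63026 = JPY 1,285,658,609
JPY 1,285,658,609 × 0.074236 = SEK 95,442,152.50

SEK 95,442,152.50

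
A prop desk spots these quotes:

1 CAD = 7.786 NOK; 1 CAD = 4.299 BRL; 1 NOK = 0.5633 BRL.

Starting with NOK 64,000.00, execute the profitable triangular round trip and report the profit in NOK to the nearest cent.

Profit: NOK 1,293.01

Profitable loop is NOK → BRL → CAD → NOK:
NOK 64,000.00 × 0.5633 = BRL 36,051.20
BRL 36,051.20 ÷ 4.299 = CAD 8,385.95
CAD 8,385.95 × 7.786 = NOK 65,293.01
Profit = NOK 65,293.01 − NOK 64,000.00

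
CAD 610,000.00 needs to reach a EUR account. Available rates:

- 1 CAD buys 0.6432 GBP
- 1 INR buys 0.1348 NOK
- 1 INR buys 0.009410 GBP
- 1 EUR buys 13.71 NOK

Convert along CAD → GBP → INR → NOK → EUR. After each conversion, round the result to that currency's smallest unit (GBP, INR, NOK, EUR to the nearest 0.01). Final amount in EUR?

CAD 610,000.00 × 0.6432 = GBP 392,352.00
GBP 392,352.00 ÷ 0.009410 = INR 41,695,217.85
INR 41,695,217.85 × 0.1348 = NOK 5,620,515.37
NOK 5,620,515.37 ÷ 13.71 = EUR 409,957.36

EUR 409,957.36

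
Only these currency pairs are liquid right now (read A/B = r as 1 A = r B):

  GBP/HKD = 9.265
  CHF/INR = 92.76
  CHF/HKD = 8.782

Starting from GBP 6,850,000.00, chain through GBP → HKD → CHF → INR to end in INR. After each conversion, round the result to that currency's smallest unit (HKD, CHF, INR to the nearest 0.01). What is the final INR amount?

INR 670,352,606.47

GBP 6,850,000.00 × 9.265 = HKD 63,465,250.00
HKD 63,465,250.00 ÷ 8.782 = CHF 7,226,742.20
CHF 7,226,742.20 × 92.76 = INR 670,352,606.47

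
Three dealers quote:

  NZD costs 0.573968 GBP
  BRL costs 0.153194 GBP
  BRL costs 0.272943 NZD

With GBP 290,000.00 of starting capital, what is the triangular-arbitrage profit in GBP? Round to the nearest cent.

Profitable loop is GBP → BRL → NZD → GBP:
GBP 290,000.00 ÷ 0.153194 = BRL 1,893,024.53
BRL 1,893,024.53 × 0.272943 = NZD 516,687.79
NZD 516,687.79 × 0.573968 = GBP 296,562.26
Profit = GBP 296,562.26 − GBP 290,000.00

Profit: GBP 6,562.26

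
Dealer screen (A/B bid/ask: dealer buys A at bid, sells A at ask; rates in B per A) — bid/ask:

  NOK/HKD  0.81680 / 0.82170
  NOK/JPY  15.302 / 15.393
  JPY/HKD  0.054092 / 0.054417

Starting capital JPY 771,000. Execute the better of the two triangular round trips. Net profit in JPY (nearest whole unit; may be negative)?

Best loop JPY → HKD → NOK → JPY:
JPY 771,000 × 0.054092 (sell JPY at bid) = HKD 41,704.93
HKD 41,704.93 ÷ 0.82170 (buy NOK at ask) = NOK 50,754.45
NOK 50,754.45 × 15.302 (sell NOK at bid) = JPY 776,645

Net profit: JPY 5,645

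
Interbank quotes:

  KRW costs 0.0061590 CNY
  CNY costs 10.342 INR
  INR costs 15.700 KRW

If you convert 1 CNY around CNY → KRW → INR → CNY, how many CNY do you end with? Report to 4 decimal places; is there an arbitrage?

Around CNY → KRW → INR → CNY: 1 ÷ 0.0061590 ÷ 15.700 ÷ 10.342 = 0.999967
Product ≈ 1 (deviation 0.003%, within rounding noise).

1.0000 (no arbitrage)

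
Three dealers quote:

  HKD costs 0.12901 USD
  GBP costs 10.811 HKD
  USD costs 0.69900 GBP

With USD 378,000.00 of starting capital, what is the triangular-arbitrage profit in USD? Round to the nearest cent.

Profitable loop is USD → HKD → GBP → USD:
USD 378,000.00 ÷ 0.12901 = HKD 2,930,005.43
HKD 2,930,005.43 ÷ 10.811 = GBP 271,020.76
GBP 271,020.76 ÷ 0.69900 = USD 387,726.41
Profit = USD 387,726.41 − USD 378,000.00

Profit: USD 9,726.41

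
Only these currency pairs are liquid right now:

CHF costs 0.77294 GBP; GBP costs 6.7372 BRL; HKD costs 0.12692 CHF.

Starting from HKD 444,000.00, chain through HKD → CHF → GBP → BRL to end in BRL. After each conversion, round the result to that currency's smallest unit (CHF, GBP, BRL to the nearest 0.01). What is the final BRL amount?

BRL 293,452.83

HKD 444,000.00 × 0.12692 = CHF 56,352.48
CHF 56,352.48 × 0.77294 = GBP 43,557.09
GBP 43,557.09 × 6.7372 = BRL 293,452.83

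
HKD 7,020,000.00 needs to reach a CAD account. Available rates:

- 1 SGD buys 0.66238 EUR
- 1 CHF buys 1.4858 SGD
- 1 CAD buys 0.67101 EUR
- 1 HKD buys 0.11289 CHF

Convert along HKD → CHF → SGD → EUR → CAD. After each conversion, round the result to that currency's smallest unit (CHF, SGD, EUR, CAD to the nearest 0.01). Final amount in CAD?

CAD 1,162,334.57

HKD 7,020,000.00 × 0.11289 = CHF 792,487.80
CHF 792,487.80 × 1.4858 = SGD 1,177,478.37
SGD 1,177,478.37 × 0.66238 = EUR 779,938.12
EUR 779,938.12 ÷ 0.67101 = CAD 1,162,334.57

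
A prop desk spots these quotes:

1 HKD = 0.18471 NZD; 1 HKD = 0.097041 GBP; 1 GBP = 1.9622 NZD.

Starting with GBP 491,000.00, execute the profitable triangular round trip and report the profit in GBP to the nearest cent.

Profitable loop is GBP → NZD → HKD → GBP:
GBP 491,000.00 × 1.9622 = NZD 963,440.20
NZD 963,440.20 ÷ 0.18471 = HKD 5,215,961.24
HKD 5,215,961.24 × 0.097041 = GBP 506,162.09
Profit = GBP 506,162.09 − GBP 491,000.00

Profit: GBP 15,162.09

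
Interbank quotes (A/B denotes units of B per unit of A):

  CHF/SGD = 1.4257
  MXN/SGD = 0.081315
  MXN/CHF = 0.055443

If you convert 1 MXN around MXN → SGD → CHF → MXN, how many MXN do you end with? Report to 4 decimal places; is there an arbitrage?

Around MXN → SGD → CHF → MXN: 1 × 0.081315 ÷ 1.4257 ÷ 0.055443 = 1.028717
Product > 1; profitable direction is MXN → SGD → CHF → MXN.

1.0287 (arbitrage exists)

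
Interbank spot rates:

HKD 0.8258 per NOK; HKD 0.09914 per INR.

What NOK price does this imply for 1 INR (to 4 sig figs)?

1 INR × 0.09914 = 0.09914 HKD
0.09914 HKD ÷ 0.8258 = 0.120053 NOK

INR/NOK = 0.1201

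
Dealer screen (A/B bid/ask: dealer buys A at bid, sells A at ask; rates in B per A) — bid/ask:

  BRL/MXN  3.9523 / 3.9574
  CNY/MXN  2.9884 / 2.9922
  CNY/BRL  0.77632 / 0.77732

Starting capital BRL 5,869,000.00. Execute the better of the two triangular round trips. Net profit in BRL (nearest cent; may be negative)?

Net profit: BRL 149,166.07

Best loop BRL → MXN → CNY → BRL:
BRL 5,869,000.00 × 3.9523 (sell BRL at bid) = MXN 23,196,048.70
MXN 23,196,048.70 ÷ 2.9922 (buy CNY at ask) = CNY 7,752,171.88
CNY 7,752,171.88 × 0.77632 (sell CNY at bid) = BRL 6,018,166.07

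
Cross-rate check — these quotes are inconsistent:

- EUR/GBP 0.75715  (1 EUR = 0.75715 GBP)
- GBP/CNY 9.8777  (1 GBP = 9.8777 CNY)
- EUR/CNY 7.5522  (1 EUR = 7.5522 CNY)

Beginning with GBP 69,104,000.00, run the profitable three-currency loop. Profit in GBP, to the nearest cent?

Profit: GBP 677,276.67

Profitable loop is GBP → EUR → CNY → GBP:
GBP 69,104,000.00 ÷ 0.75715 = EUR 91,268,572.94
EUR 91,268,572.94 × 7.5522 = CNY 689,278,516.54
CNY 689,278,516.54 ÷ 9.8777 = GBP 69,781,276.67
Profit = GBP 69,781,276.67 − GBP 69,104,000.00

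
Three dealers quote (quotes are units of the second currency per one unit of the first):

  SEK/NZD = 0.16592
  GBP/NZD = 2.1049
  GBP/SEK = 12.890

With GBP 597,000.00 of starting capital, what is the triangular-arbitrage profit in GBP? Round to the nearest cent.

Profit: GBP 9,588.98

Profitable loop is GBP → SEK → NZD → GBP:
GBP 597,000.00 × 12.890 = SEK 7,695,330.00
SEK 7,695,330.00 × 0.16592 = NZD 1,276,809.15
NZD 1,276,809.15 ÷ 2.1049 = GBP 606,588.98
Profit = GBP 606,588.98 − GBP 597,000.00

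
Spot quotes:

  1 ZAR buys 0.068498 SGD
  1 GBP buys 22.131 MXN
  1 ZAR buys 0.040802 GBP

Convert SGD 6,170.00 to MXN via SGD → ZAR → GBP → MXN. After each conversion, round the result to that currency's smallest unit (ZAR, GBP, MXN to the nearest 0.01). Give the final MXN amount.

SGD 6,170.00 ÷ 0.068498 = ZAR 90,075.62
ZAR 90,075.62 × 0.040802 = GBP 3,675.27
GBP 3,675.27 × 22.131 = MXN 81,337.40

MXN 81,337.40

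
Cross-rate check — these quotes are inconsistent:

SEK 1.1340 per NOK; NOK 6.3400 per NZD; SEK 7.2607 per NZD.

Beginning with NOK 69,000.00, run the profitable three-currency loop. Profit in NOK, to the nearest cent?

Profitable loop is NOK → NZD → SEK → NOK:
NOK 69,000.00 ÷ 6.3400 = NZD 10,883.28
NZD 10,883.28 × 7.2607 = SEK 79,020.24
SEK 79,020.24 ÷ 1.1340 = NOK 69,682.75
Profit = NOK 69,682.75 − NOK 69,000.00

Profit: NOK 682.75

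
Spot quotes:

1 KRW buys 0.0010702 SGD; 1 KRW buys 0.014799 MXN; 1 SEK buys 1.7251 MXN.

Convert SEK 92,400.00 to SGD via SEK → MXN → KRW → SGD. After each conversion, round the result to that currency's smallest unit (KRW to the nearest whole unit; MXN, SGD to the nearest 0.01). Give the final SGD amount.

SEK 92,400.00 × 1.7251 = MXN 159,399.24
MXN 159,399.24 ÷ 0.014799 = KRW 10,770,947
KRW 10,770,947 × 0.0010702 = SGD 11,527.07

SGD 11,527.07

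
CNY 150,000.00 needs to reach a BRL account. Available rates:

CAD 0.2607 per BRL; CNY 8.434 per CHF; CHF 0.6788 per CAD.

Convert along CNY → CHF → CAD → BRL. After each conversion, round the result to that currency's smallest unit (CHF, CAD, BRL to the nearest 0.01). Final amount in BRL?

CNY 150,000.00 ÷ 8.434 = CHF 17,785.16
CHF 17,785.16 ÷ 0.6788 = CAD 26,200.88
CAD 26,200.88 ÷ 0.2607 = BRL 100,502.03

BRL 100,502.03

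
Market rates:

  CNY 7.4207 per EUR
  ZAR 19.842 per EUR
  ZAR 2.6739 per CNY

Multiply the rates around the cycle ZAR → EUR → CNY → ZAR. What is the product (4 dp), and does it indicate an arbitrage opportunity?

1.0000 (no arbitrage)

Around ZAR → EUR → CNY → ZAR: 1 ÷ 19.842 × 7.4207 × 2.6739 = 1.000011
Product ≈ 1 (deviation 0.001%, within rounding noise).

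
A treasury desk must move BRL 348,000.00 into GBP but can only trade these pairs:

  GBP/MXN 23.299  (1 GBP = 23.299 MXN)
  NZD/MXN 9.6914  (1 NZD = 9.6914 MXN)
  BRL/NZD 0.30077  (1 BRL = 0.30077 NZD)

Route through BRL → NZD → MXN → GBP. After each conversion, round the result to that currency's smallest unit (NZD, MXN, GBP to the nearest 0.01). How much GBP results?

GBP 43,537.45

BRL 348,000.00 × 0.30077 = NZD 104,667.96
NZD 104,667.96 × 9.6914 = MXN 1,014,379.07
MXN 1,014,379.07 ÷ 23.299 = GBP 43,537.45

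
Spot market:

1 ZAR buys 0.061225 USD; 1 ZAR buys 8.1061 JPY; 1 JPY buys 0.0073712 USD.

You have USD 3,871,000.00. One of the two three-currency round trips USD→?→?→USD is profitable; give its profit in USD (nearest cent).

Profitable loop is USD → JPY → ZAR → USD:
USD 3,871,000.00 ÷ 0.0073712 = JPY 525,151,943
JPY 525,151,943 ÷ 8.1061 = ZAR 64,784,784.63
ZAR 64,784,784.63 × 0.061225 = USD 3,966,448.44
Profit = USD 3,966,448.44 − USD 3,871,000.00

Profit: USD 95,448.44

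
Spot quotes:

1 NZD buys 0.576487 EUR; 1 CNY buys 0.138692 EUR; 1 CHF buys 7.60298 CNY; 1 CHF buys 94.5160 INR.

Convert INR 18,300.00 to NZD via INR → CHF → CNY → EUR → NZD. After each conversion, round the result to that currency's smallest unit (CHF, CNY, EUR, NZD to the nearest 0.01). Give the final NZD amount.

NZD 354.16

INR 18,300.00 ÷ 94.5160 = CHF 193.62
CHF 193.62 × 7.60298 = CNY 1,472.09
CNY 1,472.09 × 0.138692 = EUR 204.17
EUR 204.17 ÷ 0.576487 = NZD 354.16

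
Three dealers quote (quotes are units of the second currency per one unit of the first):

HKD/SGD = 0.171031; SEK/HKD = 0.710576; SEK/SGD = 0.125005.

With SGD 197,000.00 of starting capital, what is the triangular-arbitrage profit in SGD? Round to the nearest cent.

Profit: SGD 5,632.10

Profitable loop is SGD → HKD → SEK → SGD:
SGD 197,000.00 ÷ 0.171031 = HKD 1,151,837.97
HKD 1,151,837.97 ÷ 0.710576 = SEK 1,620,991.94
SEK 1,620,991.94 × 0.125005 = SGD 202,632.10
Profit = SGD 202,632.10 − SGD 197,000.00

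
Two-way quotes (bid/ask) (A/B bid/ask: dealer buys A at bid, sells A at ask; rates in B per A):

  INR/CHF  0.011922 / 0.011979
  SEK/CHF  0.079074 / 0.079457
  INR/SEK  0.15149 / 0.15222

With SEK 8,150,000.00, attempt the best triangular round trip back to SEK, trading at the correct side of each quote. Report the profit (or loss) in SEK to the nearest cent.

Net result: SEK -54.25 (no profitable arbitrage after spreads)

Best loop SEK → CHF → INR → SEK:
SEK 8,150,000.00 × 0.079074 (sell SEK at bid) = CHF 644,453.10
CHF 644,453.10 ÷ 0.011979 (buy INR at ask) = INR 53,798,572.50
INR 53,798,572.50 × 0.15149 (sell INR at bid) = SEK 8,149,945.75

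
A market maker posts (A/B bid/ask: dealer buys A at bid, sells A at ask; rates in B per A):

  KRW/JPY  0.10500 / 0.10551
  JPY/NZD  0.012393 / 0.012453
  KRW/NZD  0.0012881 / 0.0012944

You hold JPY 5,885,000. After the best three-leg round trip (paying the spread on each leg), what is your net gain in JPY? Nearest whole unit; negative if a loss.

Net profit: JPY 31,212

Best loop JPY → NZD → KRW → JPY:
JPY 5,885,000 × 0.012393 (sell JPY at bid) = NZD 72,932.80
NZD 72,932.80 ÷ 0.0012944 (buy KRW at ask) = KRW 56,344,874
KRW 56,344,874 × 0.10500 (sell KRW at bid) = JPY 5,916,212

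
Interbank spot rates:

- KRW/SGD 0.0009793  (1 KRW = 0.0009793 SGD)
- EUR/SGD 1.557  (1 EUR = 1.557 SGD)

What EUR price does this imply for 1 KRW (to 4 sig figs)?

KRW/EUR = 0.0006290

1 KRW × 0.0009793 = 0.0009793 SGD
0.0009793 SGD ÷ 1.557 = 0.000628966 EUR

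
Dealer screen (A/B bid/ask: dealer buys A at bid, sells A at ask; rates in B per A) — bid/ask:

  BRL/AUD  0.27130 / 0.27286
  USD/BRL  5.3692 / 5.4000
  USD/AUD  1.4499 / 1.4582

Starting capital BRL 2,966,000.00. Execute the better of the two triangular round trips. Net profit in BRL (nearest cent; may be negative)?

Best loop BRL → AUD → USD → BRL:
BRL 2,966,000.00 × 0.27130 (sell BRL at bid) = AUD 804,675.80
AUD 804,675.80 ÷ 1.4582 (buy USD at ask) = USD 551,828.14
USD 551,828.14 × 5.3692 (sell USD at bid) = BRL 2,962,875.67

Net result: BRL -3,124.33 (no profitable arbitrage after spreads)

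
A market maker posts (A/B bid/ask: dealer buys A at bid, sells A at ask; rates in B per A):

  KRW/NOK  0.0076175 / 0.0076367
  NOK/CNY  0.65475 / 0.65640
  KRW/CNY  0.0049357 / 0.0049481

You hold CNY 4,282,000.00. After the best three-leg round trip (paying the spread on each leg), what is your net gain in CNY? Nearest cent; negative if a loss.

Net profit: CNY 34,146.38

Best loop CNY → KRW → NOK → CNY:
CNY 4,282,000.00 ÷ 0.0049481 (buy KRW at ask) = KRW 865,382,672
KRW 865,382,672 × 0.0076175 (sell KRW at bid) = NOK 6,592,052.51
NOK 6,592,052.51 × 0.65475 (sell NOK at bid) = CNY 4,316,146.38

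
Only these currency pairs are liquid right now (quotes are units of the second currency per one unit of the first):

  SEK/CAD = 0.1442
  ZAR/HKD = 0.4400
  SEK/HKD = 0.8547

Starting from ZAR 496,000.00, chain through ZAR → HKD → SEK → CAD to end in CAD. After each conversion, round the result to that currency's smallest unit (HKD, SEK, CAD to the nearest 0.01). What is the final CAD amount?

ZAR 496,000.00 × 0.4400 = HKD 218,240.00
HKD 218,240.00 ÷ 0.8547 = SEK 255,341.06
SEK 255,341.06 × 0.1442 = CAD 36,820.18

CAD 36,820.18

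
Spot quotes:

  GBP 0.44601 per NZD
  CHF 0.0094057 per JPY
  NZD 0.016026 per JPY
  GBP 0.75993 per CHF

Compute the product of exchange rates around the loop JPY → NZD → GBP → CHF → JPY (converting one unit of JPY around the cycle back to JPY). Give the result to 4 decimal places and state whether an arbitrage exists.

1.0000 (no arbitrage)

Around JPY → NZD → GBP → CHF → JPY: 1 × 0.016026 × 0.44601 ÷ 0.75993 ÷ 0.0094057 = 1.000012
Product ≈ 1 (deviation 0.001%, within rounding noise).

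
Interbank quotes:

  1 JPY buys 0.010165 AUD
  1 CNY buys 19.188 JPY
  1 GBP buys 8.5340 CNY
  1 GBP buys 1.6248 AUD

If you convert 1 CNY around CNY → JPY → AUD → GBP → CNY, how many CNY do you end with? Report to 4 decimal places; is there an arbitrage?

1.0244 (arbitrage exists)

Around CNY → JPY → AUD → GBP → CNY: 1 × 19.188 × 0.010165 ÷ 1.6248 × 8.5340 = 1.024448
Product > 1; profitable direction is CNY → JPY → AUD → GBP → CNY.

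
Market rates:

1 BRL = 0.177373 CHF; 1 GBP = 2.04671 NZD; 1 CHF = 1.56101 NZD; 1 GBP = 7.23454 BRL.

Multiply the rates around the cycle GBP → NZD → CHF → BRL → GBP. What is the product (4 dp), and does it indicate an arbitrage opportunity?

1.0218 (arbitrage exists)

Around GBP → NZD → CHF → BRL → GBP: 1 × 2.04671 ÷ 1.56101 ÷ 0.177373 ÷ 7.23454 = 1.021768
Product > 1; profitable direction is GBP → NZD → CHF → BRL → GBP.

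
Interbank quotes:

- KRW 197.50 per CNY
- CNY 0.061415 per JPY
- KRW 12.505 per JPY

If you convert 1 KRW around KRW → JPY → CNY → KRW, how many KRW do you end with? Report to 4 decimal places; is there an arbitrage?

Around KRW → JPY → CNY → KRW: 1 ÷ 12.505 × 0.061415 × 197.50 = 0.969969
Product < 1; profitable direction is KRW → CNY → JPY → KRW.

0.9700 (arbitrage exists)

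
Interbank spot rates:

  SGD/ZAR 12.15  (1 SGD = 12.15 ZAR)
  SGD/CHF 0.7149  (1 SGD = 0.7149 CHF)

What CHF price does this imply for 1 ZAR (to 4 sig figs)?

ZAR/CHF = 0.05884

1 ZAR ÷ 12.15 = 0.0823045 SGD
0.0823045 SGD × 0.7149 = 0.0588395 CHF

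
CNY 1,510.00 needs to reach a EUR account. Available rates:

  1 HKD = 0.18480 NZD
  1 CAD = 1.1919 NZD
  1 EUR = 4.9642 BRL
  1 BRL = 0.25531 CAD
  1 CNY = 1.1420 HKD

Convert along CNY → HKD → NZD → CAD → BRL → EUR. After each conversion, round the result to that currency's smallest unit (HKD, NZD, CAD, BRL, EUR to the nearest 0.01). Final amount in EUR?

CNY 1,510.00 × 1.1420 = HKD 1,724.42
HKD 1,724.42 × 0.18480 = NZD 318.67
NZD 318.67 ÷ 1.1919 = CAD 267.36
CAD 267.36 ÷ 0.25531 = BRL 1,047.20
BRL 1,047.20 ÷ 4.9642 = EUR 210.95

EUR 210.95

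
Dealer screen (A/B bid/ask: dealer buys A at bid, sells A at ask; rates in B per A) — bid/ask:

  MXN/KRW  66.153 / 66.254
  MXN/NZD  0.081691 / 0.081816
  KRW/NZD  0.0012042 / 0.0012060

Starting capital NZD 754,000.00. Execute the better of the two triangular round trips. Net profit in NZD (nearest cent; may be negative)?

Net profit: NZD 16,878.88

Best loop NZD → KRW → MXN → NZD:
NZD 754,000.00 ÷ 0.0012060 (buy KRW at ask) = KRW 625,207,297
KRW 625,207,297 ÷ 66.254 (buy MXN at ask) = MXN 9,436,521.52
MXN 9,436,521.52 × 0.081691 (sell MXN at bid) = NZD 770,878.88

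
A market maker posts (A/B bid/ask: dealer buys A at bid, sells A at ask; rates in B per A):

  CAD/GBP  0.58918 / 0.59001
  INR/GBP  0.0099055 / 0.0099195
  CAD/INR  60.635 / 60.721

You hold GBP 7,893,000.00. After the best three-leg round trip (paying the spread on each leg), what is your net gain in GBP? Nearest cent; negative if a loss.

Net profit: GBP 141,937.71

Best loop GBP → CAD → INR → GBP:
GBP 7,893,000.00 ÷ 0.59001 (buy CAD at ask) = CAD 13,377,739.36
CAD 13,377,739.36 × 60.635 (sell CAD at bid) = INR 811,159,226.11
INR 811,159,226.11 × 0.0099055 (sell INR at bid) = GBP 8,034,937.71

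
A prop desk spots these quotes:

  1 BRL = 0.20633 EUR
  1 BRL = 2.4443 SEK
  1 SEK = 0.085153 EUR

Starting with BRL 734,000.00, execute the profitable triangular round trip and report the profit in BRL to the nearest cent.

Profitable loop is BRL → SEK → EUR → BRL:
BRL 734,000.00 × 2.4443 = SEK 1,794,116.20
SEK 1,794,116.20 × 0.085153 = EUR 152,774.38
EUR 152,774.38 ÷ 0.20633 = BRL 740,437.05
Profit = BRL 740,437.05 − BRL 734,000.00

Profit: BRL 6,437.05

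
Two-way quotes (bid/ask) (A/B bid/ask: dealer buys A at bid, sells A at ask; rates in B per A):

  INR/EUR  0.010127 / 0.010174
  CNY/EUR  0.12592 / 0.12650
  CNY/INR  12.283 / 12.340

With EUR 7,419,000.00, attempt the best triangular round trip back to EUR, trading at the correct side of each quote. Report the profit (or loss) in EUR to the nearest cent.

Net profit: EUR 22,032.36

Best loop EUR → INR → CNY → EUR:
EUR 7,419,000.00 ÷ 0.010174 (buy INR at ask) = INR 729,211,716.14
INR 729,211,716.14 ÷ 12.340 (buy CNY at ask) = CNY 59,093,331.94
CNY 59,093,331.94 × 0.12592 (sell CNY at bid) = EUR 7,441,032.36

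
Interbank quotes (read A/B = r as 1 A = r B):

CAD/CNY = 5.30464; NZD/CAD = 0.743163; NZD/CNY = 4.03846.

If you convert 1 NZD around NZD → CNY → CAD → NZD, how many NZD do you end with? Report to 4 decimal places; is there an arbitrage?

Around NZD → CNY → CAD → NZD: 1 × 4.03846 ÷ 5.30464 ÷ 0.743163 = 1.024415
Product > 1; profitable direction is NZD → CNY → CAD → NZD.

1.0244 (arbitrage exists)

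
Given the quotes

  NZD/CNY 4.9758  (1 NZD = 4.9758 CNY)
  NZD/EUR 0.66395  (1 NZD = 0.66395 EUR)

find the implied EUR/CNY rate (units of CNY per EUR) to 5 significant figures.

EUR/CNY = 7.4942

1 EUR ÷ 0.66395 = 1.50614 NZD
1.50614 NZD × 4.9758 = 7.49424 CNY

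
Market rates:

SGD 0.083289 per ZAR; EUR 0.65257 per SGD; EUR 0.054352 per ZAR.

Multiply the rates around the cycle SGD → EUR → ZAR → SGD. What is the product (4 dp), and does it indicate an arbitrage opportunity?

Around SGD → EUR → ZAR → SGD: 1 × 0.65257 ÷ 0.054352 × 0.083289 = 0.999998
Product ≈ 1 (deviation 0.000%, within rounding noise).

1.0000 (no arbitrage)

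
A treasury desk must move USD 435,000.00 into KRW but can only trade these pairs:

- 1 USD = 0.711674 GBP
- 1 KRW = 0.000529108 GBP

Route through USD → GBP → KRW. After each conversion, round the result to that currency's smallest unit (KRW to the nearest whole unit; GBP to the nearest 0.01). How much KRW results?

USD 435,000.00 × 0.711674 = GBP 309,578.19
GBP 309,578.19 ÷ 0.000529108 = KRW 585,094,518

KRW 585,094,518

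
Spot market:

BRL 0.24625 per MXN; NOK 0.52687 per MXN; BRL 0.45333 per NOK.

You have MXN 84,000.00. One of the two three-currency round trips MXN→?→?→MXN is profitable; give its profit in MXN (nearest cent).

Profitable loop is MXN → BRL → NOK → MXN:
MXN 84,000.00 × 0.24625 = BRL 20,685.00
BRL 20,685.00 ÷ 0.45333 = NOK 45,629.01
NOK 45,629.01 ÷ 0.52687 = MXN 86,603.93
Profit = MXN 86,603.93 − MXN 84,000.00

Profit: MXN 2,603.93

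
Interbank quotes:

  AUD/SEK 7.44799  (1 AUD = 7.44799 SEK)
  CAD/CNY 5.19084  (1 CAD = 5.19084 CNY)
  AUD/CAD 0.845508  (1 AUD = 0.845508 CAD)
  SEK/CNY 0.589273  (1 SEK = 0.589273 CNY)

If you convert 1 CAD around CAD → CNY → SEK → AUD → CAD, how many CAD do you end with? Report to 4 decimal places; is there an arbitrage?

Around CAD → CNY → SEK → AUD → CAD: 1 × 5.19084 ÷ 0.589273 ÷ 7.44799 × 0.845508 = 0.999999
Product ≈ 1 (deviation 0.000%, within rounding noise).

1.0000 (no arbitrage)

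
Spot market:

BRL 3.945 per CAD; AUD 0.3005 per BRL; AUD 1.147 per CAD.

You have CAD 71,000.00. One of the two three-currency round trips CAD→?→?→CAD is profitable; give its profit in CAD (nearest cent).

Profitable loop is CAD → BRL → AUD → CAD:
CAD 71,000.00 × 3.945 = BRL 280,095.00
BRL 280,095.00 × 0.3005 = AUD 84,168.55
AUD 84,168.55 ÷ 1.147 = CAD 73,381.47
Profit = CAD 73,381.47 − CAD 71,000.00

Profit: CAD 2,381.47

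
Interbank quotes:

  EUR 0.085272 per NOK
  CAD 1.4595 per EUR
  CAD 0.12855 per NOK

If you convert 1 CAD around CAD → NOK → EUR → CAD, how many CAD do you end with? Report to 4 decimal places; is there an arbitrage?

0.9681 (arbitrage exists)

Around CAD → NOK → EUR → CAD: 1 ÷ 0.12855 × 0.085272 × 1.4595 = 0.968141
Product < 1; profitable direction is CAD → EUR → NOK → CAD.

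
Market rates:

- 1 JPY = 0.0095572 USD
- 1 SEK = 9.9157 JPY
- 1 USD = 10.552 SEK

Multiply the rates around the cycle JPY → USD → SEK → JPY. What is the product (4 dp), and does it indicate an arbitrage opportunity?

Around JPY → USD → SEK → JPY: 1 × 0.0095572 × 10.552 × 9.9157 = 0.999974
Product ≈ 1 (deviation 0.003%, within rounding noise).

1.0000 (no arbitrage)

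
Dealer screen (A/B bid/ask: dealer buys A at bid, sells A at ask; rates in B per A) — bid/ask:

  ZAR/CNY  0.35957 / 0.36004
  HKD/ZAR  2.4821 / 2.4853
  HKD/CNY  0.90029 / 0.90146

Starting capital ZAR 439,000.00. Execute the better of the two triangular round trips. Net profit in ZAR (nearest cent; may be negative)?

Best loop ZAR → HKD → CNY → ZAR:
ZAR 439,000.00 ÷ 2.4853 (buy HKD at ask) = HKD 176,638.64
HKD 176,638.64 × 0.90029 (sell HKD at bid) = CNY 159,026.00
CNY 159,026.00 ÷ 0.36004 (buy ZAR at ask) = ZAR 441,689.80

Net profit: ZAR 2,689.80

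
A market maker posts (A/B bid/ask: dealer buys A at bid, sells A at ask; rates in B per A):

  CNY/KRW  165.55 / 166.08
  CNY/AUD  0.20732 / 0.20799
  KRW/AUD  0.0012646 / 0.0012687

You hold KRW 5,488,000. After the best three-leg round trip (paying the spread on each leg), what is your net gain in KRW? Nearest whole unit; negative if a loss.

Best loop KRW → AUD → CNY → KRW:
KRW 5,488,000 × 0.0012646 (sell KRW at bid) = AUD 6,940.12
AUD 6,940.12 ÷ 0.20799 (buy CNY at ask) = CNY 33,367.59
CNY 33,367.59 × 165.55 (sell CNY at bid) = KRW 5,524,004

Net profit: KRW 36,004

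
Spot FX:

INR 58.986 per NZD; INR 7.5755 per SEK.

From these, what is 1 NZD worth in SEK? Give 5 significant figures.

1 NZD × 58.986 = 58.986 INR
58.986 INR ÷ 7.5755 = 7.78642 SEK

NZD/SEK = 7.7864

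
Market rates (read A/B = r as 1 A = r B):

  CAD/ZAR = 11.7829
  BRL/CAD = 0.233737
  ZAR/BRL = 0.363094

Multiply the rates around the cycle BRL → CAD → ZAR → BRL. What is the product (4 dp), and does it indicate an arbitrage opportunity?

1.0000 (no arbitrage)

Around BRL → CAD → ZAR → BRL: 1 × 0.233737 × 11.7829 × 0.363094 = 0.999997
Product ≈ 1 (deviation 0.000%, within rounding noise).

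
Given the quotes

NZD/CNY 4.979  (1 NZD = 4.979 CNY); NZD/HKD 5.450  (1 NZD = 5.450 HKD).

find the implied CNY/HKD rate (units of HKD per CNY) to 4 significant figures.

CNY/HKD = 1.095

1 CNY ÷ 4.979 = 0.200844 NZD
0.200844 NZD × 5.450 = 1.0946 HKD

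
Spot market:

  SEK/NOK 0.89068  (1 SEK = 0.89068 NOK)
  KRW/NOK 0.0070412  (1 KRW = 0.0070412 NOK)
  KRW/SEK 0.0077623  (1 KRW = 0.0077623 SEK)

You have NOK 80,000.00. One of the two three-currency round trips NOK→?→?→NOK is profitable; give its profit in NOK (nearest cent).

Profit: NOK 1,475.03

Profitable loop is NOK → SEK → KRW → NOK:
NOK 80,000.00 ÷ 0.89068 = SEK 89,819.01
SEK 89,819.01 ÷ 0.0077623 = KRW 11,571,186
KRW 11,571,186 × 0.0070412 = NOK 81,475.03
Profit = NOK 81,475.03 − NOK 80,000.00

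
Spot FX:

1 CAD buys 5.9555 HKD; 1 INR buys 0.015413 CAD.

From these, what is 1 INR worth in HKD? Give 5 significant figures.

1 INR × 0.015413 = 0.015413 CAD
0.015413 CAD × 5.9555 = 0.0917921 HKD

INR/HKD = 0.091792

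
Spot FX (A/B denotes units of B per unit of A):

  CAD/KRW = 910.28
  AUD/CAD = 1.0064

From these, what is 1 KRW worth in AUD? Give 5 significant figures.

KRW/AUD = 0.0010916

1 KRW ÷ 910.28 = 0.00109856 CAD
0.00109856 CAD ÷ 1.0064 = 0.00109158 AUD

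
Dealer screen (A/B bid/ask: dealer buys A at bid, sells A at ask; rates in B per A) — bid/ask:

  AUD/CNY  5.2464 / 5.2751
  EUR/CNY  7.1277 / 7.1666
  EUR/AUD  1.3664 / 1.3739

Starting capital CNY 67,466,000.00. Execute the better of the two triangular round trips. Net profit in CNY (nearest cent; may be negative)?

Best loop CNY → EUR → AUD → CNY:
CNY 67,466,000.00 ÷ 7.1666 (buy EUR at ask) = EUR 9,413,948.04
EUR 9,413,948.04 × 1.3664 (sell EUR at bid) = AUD 12,863,218.60
AUD 12,863,218.60 × 5.2464 (sell AUD at bid) = CNY 67,485,590.05

Net profit: CNY 19,590.05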